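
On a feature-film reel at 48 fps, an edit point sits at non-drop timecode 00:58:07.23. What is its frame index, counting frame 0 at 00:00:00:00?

167399

Total seconds to the label: (0 × 3600 + 58 × 60 + 7) = 3487.
Frame index = 3487 × 48 + 23 = 167399.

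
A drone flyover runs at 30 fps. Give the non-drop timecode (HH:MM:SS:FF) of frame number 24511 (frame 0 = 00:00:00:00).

00:13:37:01

24511 ÷ 30 = 817 full seconds, remainder 1 frame.
817 s = 0 h 13 min 37 s.
Timecode: 00:13:37:01.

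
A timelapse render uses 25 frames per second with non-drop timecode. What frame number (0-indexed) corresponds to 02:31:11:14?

frame 226789

Total seconds to the label: (2 × 3600 + 31 × 60 + 11) = 9071.
Frame index = 9071 × 25 + 14 = 226789.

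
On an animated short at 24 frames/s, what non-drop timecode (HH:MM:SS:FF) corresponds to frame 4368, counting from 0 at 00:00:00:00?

00:03:02:00

4368 ÷ 24 = 182 full seconds, remainder 0 frames.
182 s = 0 h 3 min 2 s.
Timecode: 00:03:02:00.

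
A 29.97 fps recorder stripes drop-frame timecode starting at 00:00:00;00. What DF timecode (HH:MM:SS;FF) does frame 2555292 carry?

Each 10-minute DF block holds 10 × 60 × 30 − 9 × 2 = 17982 frames. 2555292 ÷ 17982 → 142 full blocks, remainder 1848.
Within the partial block the first minute is 1800 frames and each further minute 1798, so 1 further minute boundary passed. Total skipped labels = 18 × 142 + 2 × 1 = 2558.
Non-drop label index = 2555292 + 2558 = 2557850; at 30 labels/s that is 23:41:01:20, i.e. DF 23:41:01;20.

23:41:01;20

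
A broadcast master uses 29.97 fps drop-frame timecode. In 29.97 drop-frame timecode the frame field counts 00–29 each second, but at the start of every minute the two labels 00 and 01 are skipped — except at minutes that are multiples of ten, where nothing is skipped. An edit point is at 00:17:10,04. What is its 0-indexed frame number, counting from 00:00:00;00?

As if non-drop at 30 labels/s: (0 × 3600 + 17 × 60 + 10) × 30 + 4 = 30904.
Minute boundaries passed: 17; those not divisible by 10: 17 − 1 = 16; dropped labels = 2 × 16 = 32.
Actual frame index = 30904 − 32 = 30872.

30872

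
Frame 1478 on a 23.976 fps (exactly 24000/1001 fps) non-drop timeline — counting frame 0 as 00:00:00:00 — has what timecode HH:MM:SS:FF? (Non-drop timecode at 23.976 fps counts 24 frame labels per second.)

00:01:01:14

1478 ÷ 24 = 61 full seconds, remainder 14 frames.
61 s = 0 h 1 min 1 s.
Timecode: 00:01:01:14.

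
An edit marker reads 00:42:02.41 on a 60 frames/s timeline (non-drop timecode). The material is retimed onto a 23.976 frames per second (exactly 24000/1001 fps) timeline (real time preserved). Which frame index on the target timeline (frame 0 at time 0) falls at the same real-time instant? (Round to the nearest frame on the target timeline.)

frame 60484

Source frame index: (0×3600 + 42×60 + 2) × 60 + 41 = 151361.
Real time: 151361 / (60) = 151361/60 s.
Target frame: (151361/60) × (24000/1001) = 8649200/143 ≈ 60483.916 → 60484.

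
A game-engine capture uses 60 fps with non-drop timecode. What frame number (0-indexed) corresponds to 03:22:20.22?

Total seconds to the label: (3 × 3600 + 22 × 60 + 20) = 12140.
Frame index = 12140 × 60 + 22 = 728422.

728422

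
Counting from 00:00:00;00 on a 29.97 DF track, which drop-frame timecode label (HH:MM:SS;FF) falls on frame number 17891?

Ten DF minutes hold 17982 frames, so frame 17891 lies in block 0 (frames 0–17981) with 17891 frames into that block.
The block's first minute is 1800 frames and the rest 1798 each; 17891 frames reaches minute 9, so 0 × 18 + 9 × 2 = 18 labels have been skipped so far.
Adding those back, label number 17891 + 18 = 17909 at 30 labels/s is 596 s + 29 f = 0 h 9 min 56 s frame 29, i.e. 00:09:56;29.

00:09:56;29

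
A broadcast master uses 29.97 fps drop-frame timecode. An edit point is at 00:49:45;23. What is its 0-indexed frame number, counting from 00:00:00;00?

As if non-drop at 30 labels/s: (0 × 3600 + 49 × 60 + 45) × 30 + 23 = 89573.
Minute boundaries passed: 49; those not divisible by 10: 49 − 4 = 45; dropped labels = 2 × 45 = 90.
Actual frame index = 89573 − 90 = 89483.

89483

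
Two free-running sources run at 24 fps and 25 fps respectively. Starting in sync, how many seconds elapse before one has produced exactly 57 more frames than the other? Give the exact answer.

The gap grows by |25 − 24| = 1 frame per second.
Time for a 57-frame gap: 57 ÷ (1) = 57 s.

57 seconds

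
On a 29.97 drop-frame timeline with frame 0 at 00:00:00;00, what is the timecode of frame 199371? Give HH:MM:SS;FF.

Each 10-minute DF block holds 10 × 60 × 30 − 9 × 2 = 17982 frames. 199371 ÷ 17982 → 11 full blocks, remainder 1569.
Within the partial block the first minute is 1800 frames and each further minute 1798, so 0 further minute boundaries passed. Total skipped labels = 18 × 11 + 2 × 0 = 198.
Non-drop label index = 199371 + 198 = 199569; at 30 labels/s that is 01:50:52:09, i.e. DF 01:50:52;09.

01:50:52;09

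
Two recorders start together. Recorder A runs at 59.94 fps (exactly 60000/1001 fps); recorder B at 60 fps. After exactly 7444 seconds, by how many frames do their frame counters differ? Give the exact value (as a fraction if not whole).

446640/1001 frames

A emits 60000/1001 × 7444 = 446640000/1001 frames; B emits 60 × 7444 = 446640.
Difference = 446640/1001 frames (≈ 446.1938); B is ahead of A.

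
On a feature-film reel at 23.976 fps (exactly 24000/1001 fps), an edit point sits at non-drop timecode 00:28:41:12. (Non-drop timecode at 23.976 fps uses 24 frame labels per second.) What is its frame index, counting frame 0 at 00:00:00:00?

frame 41316

Total seconds to the label: (0 × 3600 + 28 × 60 + 41) = 1721.
Frame index = 1721 × 24 + 12 = 41316.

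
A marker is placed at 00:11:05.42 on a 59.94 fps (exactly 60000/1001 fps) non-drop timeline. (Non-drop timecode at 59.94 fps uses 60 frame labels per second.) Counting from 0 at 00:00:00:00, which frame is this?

39942

Total seconds to the label: (0 × 3600 + 11 × 60 + 5) = 665.
Frame index = 665 × 60 + 42 = 39942.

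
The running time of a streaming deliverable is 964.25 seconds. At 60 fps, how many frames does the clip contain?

57855 frames

Frames = 964.25 × 60 = 57855.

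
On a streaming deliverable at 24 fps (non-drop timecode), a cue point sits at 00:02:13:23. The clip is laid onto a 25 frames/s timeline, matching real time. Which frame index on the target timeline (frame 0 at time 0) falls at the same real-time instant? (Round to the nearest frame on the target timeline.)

Source frame index: (0×3600 + 2×60 + 13) × 24 + 23 = 3215.
Real time: 3215 / (24) = 3215/24 s.
Target frame: (3215/24) × (25) = 80375/24 ≈ 3348.958 → 3349.

frame 3349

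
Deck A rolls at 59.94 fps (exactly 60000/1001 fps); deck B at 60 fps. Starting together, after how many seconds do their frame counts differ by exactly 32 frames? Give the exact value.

8008/15 seconds

The gap grows by |60 − 60000/1001| = 60/1001 frames per second.
Time for a 32-frame gap: 32 ÷ (60/1001) = 8008/15 s.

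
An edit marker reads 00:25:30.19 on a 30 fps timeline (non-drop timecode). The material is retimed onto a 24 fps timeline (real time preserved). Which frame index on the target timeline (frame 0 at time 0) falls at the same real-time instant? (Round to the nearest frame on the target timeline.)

frame 36735

Source frame index: (0×3600 + 25×60 + 30) × 30 + 19 = 45919.
Real time: 45919 / (30) = 45919/30 s.
Target frame: (45919/30) × (24) = 183676/5 ≈ 36735.200 → 36735.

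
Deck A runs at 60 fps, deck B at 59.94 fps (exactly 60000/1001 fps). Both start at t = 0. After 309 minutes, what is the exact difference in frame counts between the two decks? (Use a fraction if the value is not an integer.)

309 min = 18540 s.
A emits 60 × 18540 = 1112400 frames; B emits 60000/1001 × 18540 = 1112400000/1001.
Difference = 1112400/1001 frames (≈ 1111.2887); B is behind A.

1112400/1001 frames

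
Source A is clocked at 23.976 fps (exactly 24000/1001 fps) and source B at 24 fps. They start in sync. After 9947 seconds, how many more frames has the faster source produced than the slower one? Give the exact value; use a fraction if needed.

34104/143 frames

A emits 24000/1001 × 9947 = 34104000/143 frames; B emits 24 × 9947 = 238728.
Difference = 34104/143 frames (≈ 238.4895); B is ahead of A.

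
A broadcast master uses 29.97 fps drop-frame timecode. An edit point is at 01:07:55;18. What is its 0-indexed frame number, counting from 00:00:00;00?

122146

Complete 10-minute blocks: 6, each 17982 frames → 107892.
Remaining 7 whole minutes in the current block: 1800 + 6 × 1798 = 12588 frames.
Within the current minute: 55 × 30 + 18 − 2 = 1666 (labels ;00/;01 skipped at this minute). Total = 107892 + 12588 + 1666 = 122146.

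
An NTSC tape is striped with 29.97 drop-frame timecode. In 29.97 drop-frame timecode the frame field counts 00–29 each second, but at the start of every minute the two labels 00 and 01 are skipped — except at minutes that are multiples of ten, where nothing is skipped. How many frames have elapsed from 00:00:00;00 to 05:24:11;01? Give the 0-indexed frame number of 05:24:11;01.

As if non-drop at 30 labels/s: (5 × 3600 + 24 × 60 + 11) × 30 + 1 = 583531.
Minute boundaries passed: 324; those not divisible by 10: 324 − 32 = 292; dropped labels = 2 × 292 = 584.
Actual frame index = 583531 − 584 = 582947.

582947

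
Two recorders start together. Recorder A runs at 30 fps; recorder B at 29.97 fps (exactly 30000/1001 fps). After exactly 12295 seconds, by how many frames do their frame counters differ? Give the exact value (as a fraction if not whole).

A emits 30 × 12295 = 368850 frames; B emits 30000/1001 × 12295 = 368850000/1001.
Difference = 368850/1001 frames (≈ 368.4815); B is behind A.

368850/1001 frames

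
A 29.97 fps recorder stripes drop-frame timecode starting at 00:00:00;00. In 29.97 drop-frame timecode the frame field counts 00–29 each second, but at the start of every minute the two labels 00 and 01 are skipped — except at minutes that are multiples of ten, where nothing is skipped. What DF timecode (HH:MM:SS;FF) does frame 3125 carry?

00:01:44;07

Each 10-minute DF block holds 10 × 60 × 30 − 9 × 2 = 17982 frames. 3125 ÷ 17982 → 0 full blocks, remainder 3125.
Within the partial block the first minute is 1800 frames and each further minute 1798, so 1 further minute boundary passed. Total skipped labels = 18 × 0 + 2 × 1 = 2.
Non-drop label index = 3125 + 2 = 3127; at 30 labels/s that is 00:01:44:07, i.e. DF 00:01:44;07.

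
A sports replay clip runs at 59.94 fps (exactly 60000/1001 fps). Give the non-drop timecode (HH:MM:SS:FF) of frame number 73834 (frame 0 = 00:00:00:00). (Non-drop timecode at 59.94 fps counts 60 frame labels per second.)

73834 ÷ 60 = 1230 full seconds, remainder 34 frames.
1230 s = 0 h 20 min 30 s.
Timecode: 00:20:30:34.

00:20:30:34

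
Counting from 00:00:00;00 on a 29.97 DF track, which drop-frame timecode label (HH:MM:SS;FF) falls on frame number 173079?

01:36:15;03

Each 10-minute DF block holds 10 × 60 × 30 − 9 × 2 = 17982 frames. 173079 ÷ 17982 → 9 full blocks, remainder 11241.
Within the partial block the first minute is 1800 frames and each further minute 1798, so 6 further minute boundaries passed. Total skipped labels = 18 × 9 + 2 × 6 = 174.
Non-drop label index = 173079 + 174 = 173253; at 30 labels/s that is 01:36:15:03, i.e. DF 01:36:15;03.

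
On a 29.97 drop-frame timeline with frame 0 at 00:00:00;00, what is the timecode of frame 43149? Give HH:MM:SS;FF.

00:23:59;21

Ten DF minutes hold 17982 frames, so frame 43149 lies in block 2 (frames 35964–53945) with 7185 frames into that block.
The block's first minute is 1800 frames and the rest 1798 each; 7185 frames reaches minute 3, so 2 × 18 + 3 × 2 = 42 labels have been skipped so far.
Adding those back, label number 43149 + 42 = 43191 at 30 labels/s is 1439 s + 21 f = 0 h 23 min 59 s frame 21, i.e. 00:23:59;21.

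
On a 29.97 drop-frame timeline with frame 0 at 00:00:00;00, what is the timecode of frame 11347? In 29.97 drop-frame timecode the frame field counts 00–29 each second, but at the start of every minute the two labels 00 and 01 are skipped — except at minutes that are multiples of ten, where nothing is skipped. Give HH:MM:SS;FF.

00:06:18;19

Ten DF minutes hold 17982 frames, so frame 11347 lies in block 0 (frames 0–17981) with 11347 frames into that block.
The block's first minute is 1800 frames and the rest 1798 each; 11347 frames reaches minute 6, so 0 × 18 + 6 × 2 = 12 labels have been skipped so far.
Adding those back, label number 11347 + 12 = 11359 at 30 labels/s is 378 s + 19 f = 0 h 6 min 18 s frame 19, i.e. 00:06:18;19.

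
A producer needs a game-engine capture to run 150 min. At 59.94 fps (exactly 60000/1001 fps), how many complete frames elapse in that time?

150 min = 9000 s.
Frames = 9000 × 60000/1001 = 540000000/1001 ≈ 539460.5395.
Complete frames: 539460.

539460 frames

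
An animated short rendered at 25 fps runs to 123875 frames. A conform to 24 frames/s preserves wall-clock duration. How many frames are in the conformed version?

Target frames = source frames × (target rate / source rate) = 123875 × (24)/(25) = 123875 × 24/25 = 118920.

118920 frames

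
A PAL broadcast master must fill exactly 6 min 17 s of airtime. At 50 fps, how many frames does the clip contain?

18850 frames

6 min 17 s = 377 s.
Frames = 377 × 50 = 18850.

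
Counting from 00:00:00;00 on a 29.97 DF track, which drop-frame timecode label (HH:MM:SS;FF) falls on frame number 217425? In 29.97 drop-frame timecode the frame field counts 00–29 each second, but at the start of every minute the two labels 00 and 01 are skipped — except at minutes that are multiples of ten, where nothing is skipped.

Ten DF minutes hold 17982 frames, so frame 217425 lies in block 12 (frames 215784–233765) with 1641 frames into that block.
The block's first minute is 1800 frames and the rest 1798 each; 1641 frames reaches minute 0, so 12 × 18 + 0 × 2 = 216 labels have been skipped so far.
Adding those back, label number 217425 + 216 = 217641 at 30 labels/s is 7254 s + 21 f = 2 h 0 min 54 s frame 21, i.e. 02:00:54;21.

02:00:54;21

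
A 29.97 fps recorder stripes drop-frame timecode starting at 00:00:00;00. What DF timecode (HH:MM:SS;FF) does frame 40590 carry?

Ten DF minutes hold 17982 frames, so frame 40590 lies in block 2 (frames 35964–53945) with 4626 frames into that block.
The block's first minute is 1800 frames and the rest 1798 each; 4626 frames reaches minute 2, so 2 × 18 + 2 × 2 = 40 labels have been skipped so far.
Adding those back, label number 40590 + 40 = 40630 at 30 labels/s is 1354 s + 10 f = 0 h 22 min 34 s frame 10, i.e. 00:22:34;10.

00:22:34;10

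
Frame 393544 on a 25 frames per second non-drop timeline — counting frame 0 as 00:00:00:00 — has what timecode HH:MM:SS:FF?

04:22:21:19

393544 ÷ 25 = 15741 full seconds, remainder 19 frames.
15741 s = 4 h 22 min 21 s.
Timecode: 04:22:21:19.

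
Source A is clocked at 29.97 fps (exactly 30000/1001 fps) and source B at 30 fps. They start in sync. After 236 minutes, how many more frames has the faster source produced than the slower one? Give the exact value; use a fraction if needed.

424800/1001 frames

236 min = 14160 s.
A emits 30000/1001 × 14160 = 424800000/1001 frames; B emits 30 × 14160 = 424800.
Difference = 424800/1001 frames (≈ 424.3756); B is ahead of A.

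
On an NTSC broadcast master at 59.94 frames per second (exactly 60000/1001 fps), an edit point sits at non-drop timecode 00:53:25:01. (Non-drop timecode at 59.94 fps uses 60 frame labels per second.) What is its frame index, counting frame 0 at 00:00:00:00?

192301

Total seconds to the label: (0 × 3600 + 53 × 60 + 25) = 3205.
Frame index = 3205 × 60 + 1 = 192301.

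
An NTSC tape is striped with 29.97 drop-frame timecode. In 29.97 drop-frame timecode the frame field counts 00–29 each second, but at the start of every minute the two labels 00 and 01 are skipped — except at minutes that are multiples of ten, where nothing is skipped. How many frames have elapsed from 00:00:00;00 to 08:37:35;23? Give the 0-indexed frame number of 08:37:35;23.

930741

As if non-drop at 30 labels/s: (8 × 3600 + 37 × 60 + 35) × 30 + 23 = 931673.
Minute boundaries passed: 517; those not divisible by 10: 517 − 51 = 466; dropped labels = 2 × 466 = 932.
Actual frame index = 931673 − 932 = 930741.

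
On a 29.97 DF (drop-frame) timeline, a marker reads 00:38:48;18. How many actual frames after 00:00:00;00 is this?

69788

As if non-drop at 30 labels/s: (0 × 3600 + 38 × 60 + 48) × 30 + 18 = 69858.
Minute boundaries passed: 38; those not divisible by 10: 38 − 3 = 35; dropped labels = 2 × 35 = 70.
Actual frame index = 69858 − 70 = 69788.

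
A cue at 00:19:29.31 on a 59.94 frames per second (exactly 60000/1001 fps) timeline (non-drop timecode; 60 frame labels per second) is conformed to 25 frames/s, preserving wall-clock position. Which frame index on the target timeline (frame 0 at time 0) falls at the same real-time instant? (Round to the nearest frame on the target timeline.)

frame 29267

Source frame index: (0×3600 + 19×60 + 29) × 60 + 31 = 70171.
Real time: 70171 / (60000/1001) = 70241171/60000 s.
Target frame: (70241171/60000) × (25) = 70241171/2400 ≈ 29267.155 → 29267.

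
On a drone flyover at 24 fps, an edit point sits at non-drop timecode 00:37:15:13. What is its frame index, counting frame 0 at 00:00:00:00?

Total seconds to the label: (0 × 3600 + 37 × 60 + 15) = 2235.
Frame index = 2235 × 24 + 13 = 53653.

frame 53653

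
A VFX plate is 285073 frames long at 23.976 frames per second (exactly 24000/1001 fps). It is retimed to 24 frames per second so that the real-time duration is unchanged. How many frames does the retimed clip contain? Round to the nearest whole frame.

285358 frames

Frames at target rate = 285073 × (24) / (24000/1001) = 285358073/1000 ≈ 285358.073.
Nearest whole frame: 285358.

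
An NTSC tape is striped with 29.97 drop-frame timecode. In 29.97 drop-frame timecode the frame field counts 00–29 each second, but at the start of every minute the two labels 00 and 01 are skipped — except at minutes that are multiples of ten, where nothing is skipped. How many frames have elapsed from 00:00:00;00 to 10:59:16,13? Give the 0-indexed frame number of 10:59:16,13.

As if non-drop at 30 labels/s: (10 × 3600 + 59 × 60 + 16) × 30 + 13 = 1186693.
Minute boundaries passed: 659; those not divisible by 10: 659 − 65 = 594; dropped labels = 2 × 594 = 1188.
Actual frame index = 1186693 − 1188 = 1185505.

1185505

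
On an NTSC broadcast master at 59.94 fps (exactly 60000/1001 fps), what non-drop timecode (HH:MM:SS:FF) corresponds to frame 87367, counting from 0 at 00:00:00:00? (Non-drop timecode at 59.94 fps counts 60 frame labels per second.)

00:24:16:07

87367 ÷ 60 = 1456 full seconds, remainder 7 frames.
1456 s = 0 h 24 min 16 s.
Timecode: 00:24:16:07.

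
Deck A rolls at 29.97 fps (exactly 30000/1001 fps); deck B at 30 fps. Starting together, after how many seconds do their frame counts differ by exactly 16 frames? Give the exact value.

The gap grows by |30 − 30000/1001| = 30/1001 frames per second.
Time for a 16-frame gap: 16 ÷ (30/1001) = 8008/15 s.

8008/15 seconds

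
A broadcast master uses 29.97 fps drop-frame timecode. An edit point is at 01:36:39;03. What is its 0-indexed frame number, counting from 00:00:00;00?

Complete 10-minute blocks: 9, each 17982 frames → 161838.
Remaining 6 whole minutes in the current block: 1800 + 5 × 1798 = 10790 frames.
Within the current minute: 39 × 30 + 3 − 2 = 1171 (labels ;00/;01 skipped at this minute). Total = 161838 + 10790 + 1171 = 173799.

173799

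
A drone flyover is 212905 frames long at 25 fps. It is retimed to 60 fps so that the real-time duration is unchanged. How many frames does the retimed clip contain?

510972 frames

Target frames = source frames × (target rate / source rate) = 212905 × (60)/(25) = 212905 × 12/5 = 510972.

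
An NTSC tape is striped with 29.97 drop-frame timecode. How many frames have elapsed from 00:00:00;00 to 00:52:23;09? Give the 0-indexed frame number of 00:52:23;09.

94205

Complete 10-minute blocks: 5, each 17982 frames → 89910.
Remaining 2 whole minutes in the current block: 1800 + 1 × 1798 = 3598 frames.
Within the current minute: 23 × 30 + 9 − 2 = 697 (labels ;00/;01 skipped at this minute). Total = 89910 + 3598 + 697 = 94205.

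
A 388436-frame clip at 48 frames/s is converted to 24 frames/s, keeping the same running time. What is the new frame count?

Frames at target rate = 388436 × (24) / (48) = 194218.

194218 frames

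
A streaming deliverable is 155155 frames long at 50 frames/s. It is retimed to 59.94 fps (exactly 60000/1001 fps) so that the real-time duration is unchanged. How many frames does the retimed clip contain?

186000 frames

Target frames = source frames × (target rate / source rate) = 155155 × (60000/1001)/(50) = 155155 × 1200/1001 = 186000.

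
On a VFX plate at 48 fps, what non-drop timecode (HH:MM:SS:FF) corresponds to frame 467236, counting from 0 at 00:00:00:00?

467236 ÷ 48 = 9734 full seconds, remainder 4 frames.
9734 s = 2 h 42 min 14 s.
Timecode: 02:42:14:04.

02:42:14:04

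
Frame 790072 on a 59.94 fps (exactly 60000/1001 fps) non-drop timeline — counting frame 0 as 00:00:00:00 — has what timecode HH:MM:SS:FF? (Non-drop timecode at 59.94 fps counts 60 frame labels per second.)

790072 ÷ 60 = 13167 full seconds, remainder 52 frames.
13167 s = 3 h 39 min 27 s.
Timecode: 03:39:27:52.

03:39:27:52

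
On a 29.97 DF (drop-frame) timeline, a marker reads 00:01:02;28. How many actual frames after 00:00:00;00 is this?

As if non-drop at 30 labels/s: (0 × 3600 + 1 × 60 + 2) × 30 + 28 = 1888.
Minute boundaries passed: 1; those not divisible by 10: 1 − 0 = 1; dropped labels = 2 × 1 = 2.
Actual frame index = 1888 − 2 = 1886.

1886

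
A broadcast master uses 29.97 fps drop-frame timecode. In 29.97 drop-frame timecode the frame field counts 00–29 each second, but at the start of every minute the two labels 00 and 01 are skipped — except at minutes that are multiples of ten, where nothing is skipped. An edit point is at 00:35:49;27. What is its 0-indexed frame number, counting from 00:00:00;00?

64433

As if non-drop at 30 labels/s: (0 × 3600 + 35 × 60 + 49) × 30 + 27 = 64497.
Minute boundaries passed: 35; those not divisible by 10: 35 − 3 = 32; dropped labels = 2 × 32 = 64.
Actual frame index = 64497 − 64 = 64433.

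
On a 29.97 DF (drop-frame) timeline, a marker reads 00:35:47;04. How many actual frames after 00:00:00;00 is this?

Complete 10-minute blocks: 3, each 17982 frames → 53946.
Remaining 5 whole minutes in the current block: 1800 + 4 × 1798 = 8992 frames.
Within the current minute: 47 × 30 + 4 − 2 = 1412 (labels ;00/;01 skipped at this minute). Total = 53946 + 8992 + 1412 = 64350.

64350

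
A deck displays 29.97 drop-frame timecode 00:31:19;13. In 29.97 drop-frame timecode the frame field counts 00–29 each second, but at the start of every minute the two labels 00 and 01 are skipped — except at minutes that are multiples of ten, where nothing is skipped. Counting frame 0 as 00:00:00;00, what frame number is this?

56327

Complete 10-minute blocks: 3, each 17982 frames → 53946.
Remaining 1 whole minute in the current block: 1800 + 0 × 1798 = 1800 frames.
Within the current minute: 19 × 30 + 13 − 2 = 581 (labels ;00/;01 skipped at this minute). Total = 53946 + 1800 + 581 = 56327.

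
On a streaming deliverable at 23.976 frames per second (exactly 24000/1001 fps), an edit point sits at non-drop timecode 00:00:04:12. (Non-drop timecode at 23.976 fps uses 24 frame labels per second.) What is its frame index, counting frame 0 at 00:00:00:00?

Total seconds to the label: (0 × 3600 + 0 × 60 + 4) = 4.
Frame index = 4 × 24 + 12 = 108.

frame 108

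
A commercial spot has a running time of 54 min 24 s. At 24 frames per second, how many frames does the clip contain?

78336 frames

54 min 24 s = 3264 s.
Frames = 3264 × 24 = 78336.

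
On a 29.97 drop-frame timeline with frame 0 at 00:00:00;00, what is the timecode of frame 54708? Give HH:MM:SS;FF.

00:30:25;12

Each 10-minute DF block holds 10 × 60 × 30 − 9 × 2 = 17982 frames. 54708 ÷ 17982 → 3 full blocks, remainder 762.
Within the partial block the first minute is 1800 frames and each further minute 1798, so 0 further minute boundaries passed. Total skipped labels = 18 × 3 + 2 × 0 = 54.
Non-drop label index = 54708 + 54 = 54762; at 30 labels/s that is 00:30:25:12, i.e. DF 00:30:25;12.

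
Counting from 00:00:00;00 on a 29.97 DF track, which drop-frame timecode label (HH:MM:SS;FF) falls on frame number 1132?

00:00:37;22

Ten DF minutes hold 17982 frames, so frame 1132 lies in block 0 (frames 0–17981) with 1132 frames into that block.
The block's first minute is 1800 frames and the rest 1798 each; 1132 frames reaches minute 0, so 0 × 18 + 0 × 2 = 0 labels have been skipped so far.
Adding those back, label number 1132 + 0 = 1132 at 30 labels/s is 37 s + 22 f = 0 h 0 min 37 s frame 22, i.e. 00:00:37;22.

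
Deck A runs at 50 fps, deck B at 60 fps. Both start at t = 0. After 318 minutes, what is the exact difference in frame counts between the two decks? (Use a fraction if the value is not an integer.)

318 min = 19080 s.
A emits 50 × 19080 = 954000 frames; B emits 60 × 19080 = 1144800.
Difference = 190800 frames; B is ahead of A.

190800 frames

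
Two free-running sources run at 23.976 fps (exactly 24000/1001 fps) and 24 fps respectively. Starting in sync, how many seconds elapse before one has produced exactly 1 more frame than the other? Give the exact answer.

1001/24 seconds

The gap grows by |24 − 24000/1001| = 24/1001 frames per second.
Time for a 1-frame gap: 1 ÷ (24/1001) = 1001/24 s.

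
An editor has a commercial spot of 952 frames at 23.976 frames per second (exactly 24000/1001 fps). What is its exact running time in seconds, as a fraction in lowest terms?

119119/3000 seconds

Running time = 952 ÷ (24000/1001) = 952 × 1001/24000 = 119119/3000 s.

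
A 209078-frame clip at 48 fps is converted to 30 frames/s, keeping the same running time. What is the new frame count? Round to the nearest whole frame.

Frames at target rate = 209078 × (30) / (48) = 522695/4 ≈ 130673.750.
Nearest whole frame: 130674.

130674 frames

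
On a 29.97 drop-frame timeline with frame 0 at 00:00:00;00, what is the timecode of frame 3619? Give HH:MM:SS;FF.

00:02:00;23

Each 10-minute DF block holds 10 × 60 × 30 − 9 × 2 = 17982 frames. 3619 ÷ 17982 → 0 full blocks, remainder 3619.
Within the partial block the first minute is 1800 frames and each further minute 1798, so 2 further minute boundaries passed. Total skipped labels = 18 × 0 + 2 × 2 = 4.
Non-drop label index = 3619 + 4 = 3623; at 30 labels/s that is 00:02:00:23, i.e. DF 00:02:00;23.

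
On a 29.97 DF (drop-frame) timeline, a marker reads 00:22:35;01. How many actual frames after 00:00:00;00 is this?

40611

Complete 10-minute blocks: 2, each 17982 frames → 35964.
Remaining 2 whole minutes in the current block: 1800 + 1 × 1798 = 3598 frames.
Within the current minute: 35 × 30 + 1 − 2 = 1049 (labels ;00/;01 skipped at this minute). Total = 35964 + 3598 + 1049 = 40611.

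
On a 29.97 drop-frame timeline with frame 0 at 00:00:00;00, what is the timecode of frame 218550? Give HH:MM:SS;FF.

02:01:32;08

Each 10-minute DF block holds 10 × 60 × 30 − 9 × 2 = 17982 frames. 218550 ÷ 17982 → 12 full blocks, remainder 2766.
Within the partial block the first minute is 1800 frames and each further minute 1798, so 1 further minute boundary passed. Total skipped labels = 18 × 12 + 2 × 1 = 218.
Non-drop label index = 218550 + 218 = 218768; at 30 labels/s that is 02:01:32:08, i.e. DF 02:01:32;08.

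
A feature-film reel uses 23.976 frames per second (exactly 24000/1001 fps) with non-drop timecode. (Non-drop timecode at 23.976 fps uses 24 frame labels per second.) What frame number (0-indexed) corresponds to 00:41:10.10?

Total seconds to the label: (0 × 3600 + 41 × 60 + 10) = 2470.
Frame index = 2470 × 24 + 10 = 59290.

59290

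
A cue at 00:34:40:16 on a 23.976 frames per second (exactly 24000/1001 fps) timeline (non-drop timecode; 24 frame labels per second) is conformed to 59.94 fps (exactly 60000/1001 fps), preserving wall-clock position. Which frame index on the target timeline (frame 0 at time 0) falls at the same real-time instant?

frame 124840

Source frame index: (0×3600 + 34×60 + 40) × 24 + 16 = 49936.
Real time: 49936 / (24000/1001) = 3124121/1500 s.
Target frame: (3124121/1500) × (60000/1001) = 124840.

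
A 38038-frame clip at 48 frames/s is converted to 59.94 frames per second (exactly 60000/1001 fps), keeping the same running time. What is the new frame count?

Target frames = source frames × (target rate / source rate) = 38038 × (60000/1001)/(48) = 38038 × 1250/1001 = 47500.

47500 frames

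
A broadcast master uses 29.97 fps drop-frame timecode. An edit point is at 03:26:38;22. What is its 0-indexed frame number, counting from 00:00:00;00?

371590

As if non-drop at 30 labels/s: (3 × 3600 + 26 × 60 + 38) × 30 + 22 = 371962.
Minute boundaries passed: 206; those not divisible by 10: 206 − 20 = 186; dropped labels = 2 × 186 = 372.
Actual frame index = 371962 − 372 = 371590.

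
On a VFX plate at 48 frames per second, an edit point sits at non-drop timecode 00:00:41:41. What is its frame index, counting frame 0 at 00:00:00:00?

Total seconds to the label: (0 × 3600 + 0 × 60 + 41) = 41.
Frame index = 41 × 48 + 41 = 2009.

2009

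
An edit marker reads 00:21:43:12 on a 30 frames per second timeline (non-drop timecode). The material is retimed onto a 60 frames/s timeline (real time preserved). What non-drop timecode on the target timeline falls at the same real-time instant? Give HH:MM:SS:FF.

00:21:43:24

Source frame index: (0×3600 + 21×60 + 43) × 30 + 12 = 39102.
Real time: 39102 / (30) = 6517/5 s.
Target frame: (6517/5) × (60) = 78204.
At 60 labels/s: frame 78204 → 00:21:43:24.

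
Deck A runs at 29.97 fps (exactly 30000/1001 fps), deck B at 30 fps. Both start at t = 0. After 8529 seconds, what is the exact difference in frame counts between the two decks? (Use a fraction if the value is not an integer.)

A emits 30000/1001 × 8529 = 255870000/1001 frames; B emits 30 × 8529 = 255870.
Difference = 255870/1001 frames (≈ 255.6144); B is ahead of A.

255870/1001 frames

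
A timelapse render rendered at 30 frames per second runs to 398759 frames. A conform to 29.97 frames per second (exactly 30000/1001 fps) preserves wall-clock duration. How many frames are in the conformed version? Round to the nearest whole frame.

Frames at target rate = 398759 × (30000/1001) / (30) = 398759000/1001 ≈ 398360.639.
Nearest whole frame: 398361.

398361 frames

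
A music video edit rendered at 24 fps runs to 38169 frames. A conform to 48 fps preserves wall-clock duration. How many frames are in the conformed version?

76338 frames

Frames at target rate = 38169 × (48) / (24) = 76338.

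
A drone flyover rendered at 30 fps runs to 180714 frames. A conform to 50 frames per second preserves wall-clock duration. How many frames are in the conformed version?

Target frames = source frames × (target rate / source rate) = 180714 × (50)/(30) = 180714 × 5/3 = 301190.

301190 frames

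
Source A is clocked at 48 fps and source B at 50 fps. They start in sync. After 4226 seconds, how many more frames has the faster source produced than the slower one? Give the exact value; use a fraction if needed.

A emits 48 × 4226 = 202848 frames; B emits 50 × 4226 = 211300.
Difference = 8452 frames; B is ahead of A.

8452 frames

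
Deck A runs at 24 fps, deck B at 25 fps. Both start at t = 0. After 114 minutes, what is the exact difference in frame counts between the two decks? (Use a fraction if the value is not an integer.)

114 min = 6840 s.
A emits 24 × 6840 = 164160 frames; B emits 25 × 6840 = 171000.
Difference = 6840 frames; B is ahead of A.

6840 frames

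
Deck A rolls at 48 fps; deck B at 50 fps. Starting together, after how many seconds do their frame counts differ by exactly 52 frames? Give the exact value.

26 seconds

The gap grows by |50 − 48| = 2 frames per second.
Time for a 52-frame gap: 52 ÷ (2) = 26 s.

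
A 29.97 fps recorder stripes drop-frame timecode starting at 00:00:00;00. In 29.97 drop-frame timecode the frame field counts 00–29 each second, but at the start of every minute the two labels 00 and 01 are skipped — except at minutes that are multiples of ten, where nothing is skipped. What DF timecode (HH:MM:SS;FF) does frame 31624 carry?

00:17:35;06

Ten DF minutes hold 17982 frames, so frame 31624 lies in block 1 (frames 17982–35963) with 13642 frames into that block.
The block's first minute is 1800 frames and the rest 1798 each; 13642 frames reaches minute 7, so 1 × 18 + 7 × 2 = 32 labels have been skipped so far.
Adding those back, label number 31624 + 32 = 31656 at 30 labels/s is 1055 s + 6 f = 0 h 17 min 35 s frame 6, i.e. 00:17:35;06.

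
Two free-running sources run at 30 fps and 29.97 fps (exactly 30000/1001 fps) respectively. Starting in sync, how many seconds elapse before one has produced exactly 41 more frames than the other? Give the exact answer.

41041/30 seconds

The gap grows by |30000/1001 − 30| = 30/1001 frames per second.
Time for a 41-frame gap: 41 ÷ (30/1001) = 41041/30 s.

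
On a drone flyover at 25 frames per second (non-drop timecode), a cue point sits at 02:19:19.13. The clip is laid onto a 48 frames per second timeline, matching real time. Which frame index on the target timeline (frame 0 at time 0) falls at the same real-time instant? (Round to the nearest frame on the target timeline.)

Source frame index: (2×3600 + 19×60 + 19) × 25 + 13 = 208988.
Real time: 208988 / (25) = 208988/25 s.
Target frame: (208988/25) × (48) = 10031424/25 ≈ 401256.960 → 401257.

frame 401257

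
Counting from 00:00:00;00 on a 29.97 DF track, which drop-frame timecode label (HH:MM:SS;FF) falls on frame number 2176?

Each 10-minute DF block holds 10 × 60 × 30 − 9 × 2 = 17982 frames. 2176 ÷ 17982 → 0 full blocks, remainder 2176.
Within the partial block the first minute is 1800 frames and each further minute 1798, so 1 further minute boundary passed. Total skipped labels = 18 × 0 + 2 × 1 = 2.
Non-drop label index = 2176 + 2 = 2178; at 30 labels/s that is 00:01:12:18, i.e. DF 00:01:12;18.

00:01:12;18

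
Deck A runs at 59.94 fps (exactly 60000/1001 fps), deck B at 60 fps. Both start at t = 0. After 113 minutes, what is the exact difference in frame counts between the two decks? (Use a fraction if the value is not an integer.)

406800/1001 frames

113 min = 6780 s.
A emits 60000/1001 × 6780 = 406800000/1001 frames; B emits 60 × 6780 = 406800.
Difference = 406800/1001 frames (≈ 406.3936); B is ahead of A.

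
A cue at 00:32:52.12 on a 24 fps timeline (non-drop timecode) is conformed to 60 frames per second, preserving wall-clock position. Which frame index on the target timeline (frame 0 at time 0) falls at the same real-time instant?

frame 118350

Source frame index: (0×3600 + 32×60 + 52) × 24 + 12 = 47340.
Real time: 47340 / (24) = 3945/2 s.
Target frame: (3945/2) × (60) = 118350.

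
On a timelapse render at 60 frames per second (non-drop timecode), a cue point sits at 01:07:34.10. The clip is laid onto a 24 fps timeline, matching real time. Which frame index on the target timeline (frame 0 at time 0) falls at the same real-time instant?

Source frame index: (1×3600 + 7×60 + 34) × 60 + 10 = 243250.
Real time: 243250 / (60) = 24325/6 s.
Target frame: (24325/6) × (24) = 97300.

frame 97300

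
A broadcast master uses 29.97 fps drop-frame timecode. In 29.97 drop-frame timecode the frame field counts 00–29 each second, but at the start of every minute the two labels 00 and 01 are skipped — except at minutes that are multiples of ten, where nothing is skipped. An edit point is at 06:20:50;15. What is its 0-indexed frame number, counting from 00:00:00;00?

As if non-drop at 30 labels/s: (6 × 3600 + 20 × 60 + 50) × 30 + 15 = 685515.
Minute boundaries passed: 380; those not divisible by 10: 380 − 38 = 342; dropped labels = 2 × 342 = 684.
Actual frame index = 685515 − 684 = 684831.

684831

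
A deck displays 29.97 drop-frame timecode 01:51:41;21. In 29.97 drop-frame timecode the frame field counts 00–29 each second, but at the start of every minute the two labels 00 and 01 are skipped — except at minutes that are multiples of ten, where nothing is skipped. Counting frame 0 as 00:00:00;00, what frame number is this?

As if non-drop at 30 labels/s: (1 × 3600 + 51 × 60 + 41) × 30 + 21 = 201051.
Minute boundaries passed: 111; those not divisible by 10: 111 − 11 = 100; dropped labels = 2 × 100 = 200.
Actual frame index = 201051 − 200 = 200851.

200851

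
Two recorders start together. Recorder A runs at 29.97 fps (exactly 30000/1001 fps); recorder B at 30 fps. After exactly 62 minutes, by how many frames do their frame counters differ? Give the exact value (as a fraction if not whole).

111600/1001 frames

62 min = 3720 s.
A emits 30000/1001 × 3720 = 111600000/1001 frames; B emits 30 × 3720 = 111600.
Difference = 111600/1001 frames (≈ 111.4885); B is ahead of A.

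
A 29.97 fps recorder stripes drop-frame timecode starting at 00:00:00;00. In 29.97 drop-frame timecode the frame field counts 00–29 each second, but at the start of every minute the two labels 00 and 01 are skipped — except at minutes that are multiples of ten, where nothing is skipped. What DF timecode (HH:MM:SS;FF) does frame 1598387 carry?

14:48:52;27

Each 10-minute DF block holds 10 × 60 × 30 − 9 × 2 = 17982 frames. 1598387 ÷ 17982 → 88 full blocks, remainder 15971.
Within the partial block the first minute is 1800 frames and each further minute 1798, so 8 further minute boundaries passed. Total skipped labels = 18 × 88 + 2 × 8 = 1600.
Non-drop label index = 1598387 + 1600 = 1599987; at 30 labels/s that is 14:48:52:27, i.e. DF 14:48:52;27.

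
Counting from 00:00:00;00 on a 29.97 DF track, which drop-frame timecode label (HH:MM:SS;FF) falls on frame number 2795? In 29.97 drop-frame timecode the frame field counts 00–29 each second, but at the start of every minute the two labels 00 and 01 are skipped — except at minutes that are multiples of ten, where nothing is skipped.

00:01:33;07

Each 10-minute DF block holds 10 × 60 × 30 − 9 × 2 = 17982 frames. 2795 ÷ 17982 → 0 full blocks, remainder 2795.
Within the partial block the first minute is 1800 frames and each further minute 1798, so 1 further minute boundary passed. Total skipped labels = 18 × 0 + 2 × 1 = 2.
Non-drop label index = 2795 + 2 = 2797; at 30 labels/s that is 00:01:33:07, i.e. DF 00:01:33;07.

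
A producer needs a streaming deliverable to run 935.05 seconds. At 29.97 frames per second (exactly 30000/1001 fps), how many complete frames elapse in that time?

Frames = 935.05 × 30000/1001 = 28051500/1001 ≈ 28023.4765.
Complete frames: 28023.

28023 frames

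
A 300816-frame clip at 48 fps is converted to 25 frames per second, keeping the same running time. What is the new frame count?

156675 frames

Target frames = source frames × (target rate / source rate) = 300816 × (25)/(48) = 300816 × 25/48 = 156675.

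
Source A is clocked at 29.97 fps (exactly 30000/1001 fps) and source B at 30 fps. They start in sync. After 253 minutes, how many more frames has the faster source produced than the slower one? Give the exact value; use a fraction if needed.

253 min = 15180 s.
A emits 30000/1001 × 15180 = 41400000/91 frames; B emits 30 × 15180 = 455400.
Difference = 41400/91 frames (≈ 454.9451); B is ahead of A.

41400/91 frames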